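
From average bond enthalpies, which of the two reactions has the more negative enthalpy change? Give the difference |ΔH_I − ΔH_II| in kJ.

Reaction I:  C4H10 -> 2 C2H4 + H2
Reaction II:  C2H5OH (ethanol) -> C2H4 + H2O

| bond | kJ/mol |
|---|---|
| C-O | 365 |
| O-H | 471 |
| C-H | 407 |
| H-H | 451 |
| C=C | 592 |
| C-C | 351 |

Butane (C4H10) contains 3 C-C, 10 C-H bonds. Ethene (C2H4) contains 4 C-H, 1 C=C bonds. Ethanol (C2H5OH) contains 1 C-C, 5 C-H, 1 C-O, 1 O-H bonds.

Reaction I:
  Bonds broken (reactants):
    C-C: 3 × 351 = 1053
    C-H: 10 × 407 = 4070
    Σ(broken) = 5123 kJ
  Bonds formed (products):
    C-H: 8 × 407 = 3256
    C=C: 2 × 592 = 1184
    H-H: 1 × 451 = 451
    Σ(formed) = 4891 kJ
  ΔH_I = 5123 − 4891 = +232 kJ
Reaction II:
  Bonds broken (reactants):
    C-C: 1 × 351 = 351
    C-H: 5 × 407 = 2035
    C-O: 1 × 365 = 365
    O-H: 1 × 471 = 471
    Σ(broken) = 3222 kJ
  Bonds formed (products):
    C-H: 4 × 407 = 1628
    C=C: 1 × 592 = 592
    O-H: 2 × 471 = 942
    Σ(formed) = 3162 kJ
  ΔH_II = 3222 − 3162 = +60 kJ
ΔH_I − ΔH_II = +172 kJ, so reaction II has the more negative ΔH; |ΔH_I − ΔH_II| = 172 kJ.

Reaction II, by 172 kJ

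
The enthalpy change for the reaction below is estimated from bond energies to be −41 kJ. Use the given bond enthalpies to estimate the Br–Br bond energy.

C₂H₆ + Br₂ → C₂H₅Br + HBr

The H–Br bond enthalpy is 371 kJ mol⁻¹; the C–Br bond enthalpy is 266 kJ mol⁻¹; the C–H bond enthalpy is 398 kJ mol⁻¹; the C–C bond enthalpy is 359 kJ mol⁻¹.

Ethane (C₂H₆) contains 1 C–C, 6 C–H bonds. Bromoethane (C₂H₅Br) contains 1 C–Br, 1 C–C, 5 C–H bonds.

D(Br–Br) ≈ 198 kJ/mol

Let D be the Br–Br bond energy.
Σ(broken) = 1×D + 1×359 + 6×398 = 2747 + D
Σ(formed) = 1×266 + 1×359 + 5×398 + 1×371 = 2986
ΔH = Σ(broken) − Σ(formed) = (2747 + D) − (2986) = −239 + D
Setting this equal to −41 kJ gives D = 198 kJ/mol.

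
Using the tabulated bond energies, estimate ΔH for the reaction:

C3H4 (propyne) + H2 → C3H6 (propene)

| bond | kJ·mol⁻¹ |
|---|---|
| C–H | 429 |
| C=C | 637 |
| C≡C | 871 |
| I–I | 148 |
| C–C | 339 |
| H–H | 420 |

ΔH ≈ −204 kJ

Bonds broken (reactants):
  C≡C: 1 × 871 = 871
  C–C: 1 × 339 = 339
  C–H: 4 × 429 = 1716
  H–H: 1 × 420 = 420
  Σ(broken) = 3346 kJ
Bonds formed (products):
  C–C: 1 × 339 = 339
  C–H: 6 × 429 = 2574
  C=C: 1 × 637 = 637
  Σ(formed) = 3550 kJ
ΔH = Σ(broken) − Σ(formed) = 3346 − 3550 = −204 kJ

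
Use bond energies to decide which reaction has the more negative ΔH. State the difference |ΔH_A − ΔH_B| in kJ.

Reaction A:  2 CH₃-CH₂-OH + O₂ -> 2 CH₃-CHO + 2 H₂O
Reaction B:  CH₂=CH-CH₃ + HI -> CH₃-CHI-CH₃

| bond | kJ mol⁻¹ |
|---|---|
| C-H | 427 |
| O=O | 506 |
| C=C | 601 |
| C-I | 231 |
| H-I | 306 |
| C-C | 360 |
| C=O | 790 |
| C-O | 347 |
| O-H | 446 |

Reaction A, by 307 kJ

Reaction A:
  Bonds broken (reactants):
    C-C: 2 × 360 = 720
    C-H: 10 × 427 = 4270
    C-O: 2 × 347 = 694
    O-H: 2 × 446 = 892
    O=O: 1 × 506 = 506
    Σ(broken) = 7082 kJ
  Bonds formed (products):
    C-C: 2 × 360 = 720
    C-H: 8 × 427 = 3416
    C=O: 2 × 790 = 1580
    O-H: 4 × 446 = 1784
    Σ(formed) = 7500 kJ
  ΔH_A = 7082 − 7500 = −418 kJ
Reaction B:
  Bonds broken (reactants):
    C-C: 1 × 360 = 360
    C-H: 6 × 427 = 2562
    C=C: 1 × 601 = 601
    H-I: 1 × 306 = 306
    Σ(broken) = 3829 kJ
  Bonds formed (products):
    C-C: 2 × 360 = 720
    C-H: 7 × 427 = 2989
    C-I: 1 × 231 = 231
    Σ(formed) = 3940 kJ
  ΔH_B = 3829 − 3940 = −111 kJ
ΔH_A − ΔH_B = −307 kJ, so reaction A has the more negative ΔH; |ΔH_A − ΔH_B| = 307 kJ.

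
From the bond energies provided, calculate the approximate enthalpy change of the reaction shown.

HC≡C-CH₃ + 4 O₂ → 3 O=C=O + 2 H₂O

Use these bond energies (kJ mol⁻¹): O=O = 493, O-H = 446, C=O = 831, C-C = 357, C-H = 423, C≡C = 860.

Bonds broken (reactants):
  C≡C: 1 × 860 = 860
  C-C: 1 × 357 = 357
  C-H: 4 × 423 = 1692
  O=O: 4 × 493 = 1972
  Σ(broken) = 4881 kJ
Bonds formed (products):
  C=O: 6 × 831 = 4986
  O-H: 4 × 446 = 1784
  Σ(formed) = 6770 kJ
ΔH = Σ(broken) − Σ(formed) = 4881 − 6770 = −1889 kJ

ΔH ≈ −1889 kJ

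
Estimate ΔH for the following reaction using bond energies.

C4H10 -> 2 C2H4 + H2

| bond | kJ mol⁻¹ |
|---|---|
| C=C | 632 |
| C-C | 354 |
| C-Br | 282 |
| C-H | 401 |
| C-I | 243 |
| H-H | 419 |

Bonds broken (reactants):
  C-C: 3 × 354 = 1062
  C-H: 10 × 401 = 4010
  Σ(broken) = 5072 kJ
Bonds formed (products):
  C-H: 8 × 401 = 3208
  C=C: 2 × 632 = 1264
  H-H: 1 × 419 = 419
  Σ(formed) = 4891 kJ
ΔH = Σ(broken) − Σ(formed) = 5072 − 4891 = +181 kJ

ΔH ≈ +181 kJ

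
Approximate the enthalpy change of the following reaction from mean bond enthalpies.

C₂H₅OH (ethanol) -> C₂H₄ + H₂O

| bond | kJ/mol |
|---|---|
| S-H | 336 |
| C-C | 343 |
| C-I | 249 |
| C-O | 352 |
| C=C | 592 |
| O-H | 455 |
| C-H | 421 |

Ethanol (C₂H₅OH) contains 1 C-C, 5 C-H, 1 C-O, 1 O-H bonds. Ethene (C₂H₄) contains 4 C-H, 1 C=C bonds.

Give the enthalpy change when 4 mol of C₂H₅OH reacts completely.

Bonds broken (reactants):
  C-C: 1 × 343 = 343
  C-H: 5 × 421 = 2105
  C-O: 1 × 352 = 352
  O-H: 1 × 455 = 455
  Σ(broken) = 3255 kJ
Bonds formed (products):
  C-H: 4 × 421 = 1684
  C=C: 1 × 592 = 592
  O-H: 2 × 455 = 910
  Σ(formed) = 3186 kJ
ΔH = Σ(broken) − Σ(formed) = 3255 − 3186 = +69 kJ
For 4× the reaction as written: 4 × (+69) = +276 kJ

ΔH = +276 kJ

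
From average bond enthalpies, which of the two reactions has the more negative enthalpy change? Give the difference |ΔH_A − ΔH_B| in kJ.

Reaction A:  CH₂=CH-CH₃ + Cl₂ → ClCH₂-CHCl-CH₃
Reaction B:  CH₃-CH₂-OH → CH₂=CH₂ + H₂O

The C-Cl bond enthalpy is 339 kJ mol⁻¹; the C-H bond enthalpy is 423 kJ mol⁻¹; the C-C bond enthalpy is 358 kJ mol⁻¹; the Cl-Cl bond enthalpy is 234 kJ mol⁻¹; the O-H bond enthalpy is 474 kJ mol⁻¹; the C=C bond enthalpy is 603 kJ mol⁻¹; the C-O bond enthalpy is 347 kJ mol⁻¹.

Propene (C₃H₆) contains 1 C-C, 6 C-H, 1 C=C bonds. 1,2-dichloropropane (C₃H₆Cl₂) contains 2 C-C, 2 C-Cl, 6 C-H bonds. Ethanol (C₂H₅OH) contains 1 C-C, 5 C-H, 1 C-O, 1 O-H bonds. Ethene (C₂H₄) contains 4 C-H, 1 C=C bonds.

Reaction A, by 250 kJ

Reaction A:
  Bonds broken (reactants):
    C-C: 1 × 358 = 358
    C-H: 6 × 423 = 2538
    C=C: 1 × 603 = 603
    Cl-Cl: 1 × 234 = 234
    Σ(broken) = 3733 kJ
  Bonds formed (products):
    C-C: 2 × 358 = 716
    C-Cl: 2 × 339 = 678
    C-H: 6 × 423 = 2538
    Σ(formed) = 3932 kJ
  ΔH_A = 3733 − 3932 = −199 kJ
Reaction B:
  Bonds broken (reactants):
    C-C: 1 × 358 = 358
    C-H: 5 × 423 = 2115
    C-O: 1 × 347 = 347
    O-H: 1 × 474 = 474
    Σ(broken) = 3294 kJ
  Bonds formed (products):
    C-H: 4 × 423 = 1692
    C=C: 1 × 603 = 603
    O-H: 2 × 474 = 948
    Σ(formed) = 3243 kJ
  ΔH_B = 3294 − 3243 = +51 kJ
ΔH_A − ΔH_B = −250 kJ, so reaction A has the more negative ΔH; |ΔH_A − ΔH_B| = 250 kJ.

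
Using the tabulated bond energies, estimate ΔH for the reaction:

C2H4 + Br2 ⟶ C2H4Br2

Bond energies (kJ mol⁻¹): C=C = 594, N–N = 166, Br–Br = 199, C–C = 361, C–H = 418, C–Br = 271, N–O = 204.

ΔH ≈ −110 kJ

Bonds broken (reactants):
  Br–Br: 1 × 199 = 199
  C–H: 4 × 418 = 1672
  C=C: 1 × 594 = 594
  Σ(broken) = 2465 kJ
Bonds formed (products):
  C–Br: 2 × 271 = 542
  C–C: 1 × 361 = 361
  C–H: 4 × 418 = 1672
  Σ(formed) = 2575 kJ
ΔH = Σ(broken) − Σ(formed) = 2465 − 2575 = −110 kJ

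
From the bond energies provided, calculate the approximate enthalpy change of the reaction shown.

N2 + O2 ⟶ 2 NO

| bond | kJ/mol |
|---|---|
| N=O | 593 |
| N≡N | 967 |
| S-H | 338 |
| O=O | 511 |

ΔH ≈ +292 kJ

Bonds broken (reactants):
  N≡N: 1 × 967 = 967
  O=O: 1 × 511 = 511
  Σ(broken) = 1478 kJ
Bonds formed (products):
  N=O: 2 × 593 = 1186
  Σ(formed) = 1186 kJ
ΔH = Σ(broken) − Σ(formed) = 1478 − 1186 = +292 kJ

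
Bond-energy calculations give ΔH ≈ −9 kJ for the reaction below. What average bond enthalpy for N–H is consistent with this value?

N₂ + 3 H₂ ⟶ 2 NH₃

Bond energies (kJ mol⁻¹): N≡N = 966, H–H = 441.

D(N–H) ≈ 383 kJ/mol

Let D be the N–H bond energy.
Σ(broken) = 3×441 + 1×966 = 2289
Σ(formed) = 6×D = 6D
ΔH = Σ(broken) − Σ(formed) = (2289) − (6D) = +2289 − 6D
Setting this equal to −9 kJ gives 6D = 2298, so D = 383 kJ/mol.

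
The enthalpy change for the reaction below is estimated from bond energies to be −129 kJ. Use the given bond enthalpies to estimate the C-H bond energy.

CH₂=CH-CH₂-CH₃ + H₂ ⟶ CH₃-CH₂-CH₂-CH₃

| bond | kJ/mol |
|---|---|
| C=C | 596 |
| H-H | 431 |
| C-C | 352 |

Let D be the C-H bond energy.
Σ(broken) = 2×352 + 8×D + 1×596 + 1×431 = 1731 + 8D
Σ(formed) = 3×352 + 10×D = 1056 + 10D
ΔH = Σ(broken) − Σ(formed) = (1731 + 8D) − (1056 + 10D) = +675 − 2D
Setting this equal to −129 kJ gives 2D = 804, so D = 402 kJ/mol.

D(C-H) ≈ 402 kJ/mol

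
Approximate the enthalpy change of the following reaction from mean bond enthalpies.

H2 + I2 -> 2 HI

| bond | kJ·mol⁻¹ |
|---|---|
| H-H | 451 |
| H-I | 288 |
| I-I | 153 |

ΔH ≈ +28 kJ

Bonds broken (reactants):
  H-H: 1 × 451 = 451
  I-I: 1 × 153 = 153
  Σ(broken) = 604 kJ
Bonds formed (products):
  H-I: 2 × 288 = 576
  Σ(formed) = 576 kJ
ΔH = Σ(broken) − Σ(formed) = 604 − 576 = +28 kJ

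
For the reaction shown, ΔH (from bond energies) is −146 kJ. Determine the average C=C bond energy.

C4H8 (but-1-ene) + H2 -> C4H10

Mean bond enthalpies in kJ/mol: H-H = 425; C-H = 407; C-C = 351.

Let D be the C=C bond energy.
Σ(broken) = 2×351 + 8×407 + 1×D + 1×425 = 4383 + D
Σ(formed) = 3×351 + 10×407 = 5123
ΔH = Σ(broken) − Σ(formed) = (4383 + D) − (5123) = −740 + D
Setting this equal to −146 kJ gives D = 594 kJ/mol.

D(C=C) ≈ 594 kJ/mol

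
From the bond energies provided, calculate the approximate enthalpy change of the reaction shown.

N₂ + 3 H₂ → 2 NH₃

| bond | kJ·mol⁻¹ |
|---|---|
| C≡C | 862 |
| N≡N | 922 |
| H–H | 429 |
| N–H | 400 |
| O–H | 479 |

Bonds broken (reactants):
  H–H: 3 × 429 = 1287
  N≡N: 1 × 922 = 922
  Σ(broken) = 2209 kJ
Bonds formed (products):
  N–H: 6 × 400 = 2400
  Σ(formed) = 2400 kJ
ΔH = Σ(broken) − Σ(formed) = 2209 − 2400 = −191 kJ

ΔH ≈ −191 kJ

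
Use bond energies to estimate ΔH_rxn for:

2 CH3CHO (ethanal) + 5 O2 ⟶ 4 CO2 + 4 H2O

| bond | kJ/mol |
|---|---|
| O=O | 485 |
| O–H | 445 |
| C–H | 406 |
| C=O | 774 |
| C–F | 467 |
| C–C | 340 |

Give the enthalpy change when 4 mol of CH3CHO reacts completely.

ΔH = −3702 kJ

Bonds broken (reactants):
  C–C: 2 × 340 = 680
  C–H: 8 × 406 = 3248
  C=O: 2 × 774 = 1548
  O=O: 5 × 485 = 2425
  Σ(broken) = 7901 kJ
Bonds formed (products):
  C=O: 8 × 774 = 6192
  O–H: 8 × 445 = 3560
  Σ(formed) = 9752 kJ
ΔH = Σ(broken) − Σ(formed) = 7901 − 9752 = −1851 kJ
For 2× the reaction as written: 2 × (−1851) = −3702 kJ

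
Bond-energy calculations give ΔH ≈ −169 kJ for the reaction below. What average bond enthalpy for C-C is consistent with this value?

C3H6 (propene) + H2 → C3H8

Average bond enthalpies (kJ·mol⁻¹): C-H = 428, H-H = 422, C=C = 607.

D(C-C) ≈ 342 kJ/mol

Let D be the C-C bond energy.
Σ(broken) = 1×D + 6×428 + 1×607 + 1×422 = 3597 + D
Σ(formed) = 2×D + 8×428 = 3424 + 2D
ΔH = Σ(broken) − Σ(formed) = (3597 + D) − (3424 + 2D) = +173 − D
Setting this equal to −169 kJ gives D = 342 kJ/mol.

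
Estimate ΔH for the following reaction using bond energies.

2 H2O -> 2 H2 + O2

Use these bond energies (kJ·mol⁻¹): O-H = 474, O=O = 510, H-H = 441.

Bonds broken (reactants):
  O-H: 4 × 474 = 1896
  Σ(broken) = 1896 kJ
Bonds formed (products):
  H-H: 2 × 441 = 882
  O=O: 1 × 510 = 510
  Σ(formed) = 1392 kJ
ΔH = Σ(broken) − Σ(formed) = 1896 − 1392 = +504 kJ

ΔH ≈ +504 kJ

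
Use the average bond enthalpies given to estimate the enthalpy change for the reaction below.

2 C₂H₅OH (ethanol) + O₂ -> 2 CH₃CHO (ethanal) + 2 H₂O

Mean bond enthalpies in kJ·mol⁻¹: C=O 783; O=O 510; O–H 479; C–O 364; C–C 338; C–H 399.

Bonds broken (reactants):
  C–C: 2 × 338 = 676
  C–H: 10 × 399 = 3990
  C–O: 2 × 364 = 728
  O–H: 2 × 479 = 958
  O=O: 1 × 510 = 510
  Σ(broken) = 6862 kJ
Bonds formed (products):
  C–C: 2 × 338 = 676
  C–H: 8 × 399 = 3192
  C=O: 2 × 783 = 1566
  O–H: 4 × 479 = 1916
  Σ(formed) = 7350 kJ
ΔH = Σ(broken) − Σ(formed) = 6862 − 7350 = −488 kJ

ΔH ≈ −488 kJ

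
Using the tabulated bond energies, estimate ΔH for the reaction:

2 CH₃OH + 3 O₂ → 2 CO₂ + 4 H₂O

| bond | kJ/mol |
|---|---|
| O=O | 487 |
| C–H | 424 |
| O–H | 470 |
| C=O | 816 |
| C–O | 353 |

Bonds broken (reactants):
  C–H: 6 × 424 = 2544
  C–O: 2 × 353 = 706
  O–H: 2 × 470 = 940
  O=O: 3 × 487 = 1461
  Σ(broken) = 5651 kJ
Bonds formed (products):
  C=O: 4 × 816 = 3264
  O–H: 8 × 470 = 3760
  Σ(formed) = 7024 kJ
ΔH = Σ(broken) − Σ(formed) = 5651 − 7024 = −1373 kJ

ΔH ≈ −1373 kJ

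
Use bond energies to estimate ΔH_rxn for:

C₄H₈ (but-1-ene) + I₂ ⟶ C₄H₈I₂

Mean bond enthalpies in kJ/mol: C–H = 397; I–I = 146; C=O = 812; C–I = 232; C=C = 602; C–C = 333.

Bonds broken (reactants):
  C–C: 2 × 333 = 666
  C–H: 8 × 397 = 3176
  C=C: 1 × 602 = 602
  I–I: 1 × 146 = 146
  Σ(broken) = 4590 kJ
Bonds formed (products):
  C–C: 3 × 333 = 999
  C–H: 8 × 397 = 3176
  C–I: 2 × 232 = 464
  Σ(formed) = 4639 kJ
ΔH = Σ(broken) − Σ(formed) = 4590 − 4639 = −49 kJ

ΔH ≈ −49 kJ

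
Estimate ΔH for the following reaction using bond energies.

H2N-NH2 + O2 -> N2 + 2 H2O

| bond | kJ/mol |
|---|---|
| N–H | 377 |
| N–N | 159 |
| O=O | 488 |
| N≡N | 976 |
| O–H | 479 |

Bonds broken (reactants):
  N–H: 4 × 377 = 1508
  N–N: 1 × 159 = 159
  O=O: 1 × 488 = 488
  Σ(broken) = 2155 kJ
Bonds formed (products):
  N≡N: 1 × 976 = 976
  O–H: 4 × 479 = 1916
  Σ(formed) = 2892 kJ
ΔH = Σ(broken) − Σ(formed) = 2155 − 2892 = −737 kJ

ΔH ≈ −737 kJ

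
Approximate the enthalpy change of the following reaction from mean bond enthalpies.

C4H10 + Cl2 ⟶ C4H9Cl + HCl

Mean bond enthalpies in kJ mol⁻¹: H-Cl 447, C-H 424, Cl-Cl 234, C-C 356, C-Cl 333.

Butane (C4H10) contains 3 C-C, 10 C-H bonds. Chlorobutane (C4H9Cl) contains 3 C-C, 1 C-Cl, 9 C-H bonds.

Bonds broken (reactants):
  C-C: 3 × 356 = 1068
  C-H: 10 × 424 = 4240
  Cl-Cl: 1 × 234 = 234
  Σ(broken) = 5542 kJ
Bonds formed (products):
  C-C: 3 × 356 = 1068
  C-Cl: 1 × 333 = 333
  C-H: 9 × 424 = 3816
  H-Cl: 1 × 447 = 447
  Σ(formed) = 5664 kJ
ΔH = Σ(broken) − Σ(formed) = 5542 − 5664 = −122 kJ

ΔH ≈ −122 kJ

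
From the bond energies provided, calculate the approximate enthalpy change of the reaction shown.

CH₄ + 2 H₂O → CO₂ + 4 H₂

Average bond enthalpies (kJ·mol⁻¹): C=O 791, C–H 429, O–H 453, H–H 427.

Bonds broken (reactants):
  C–H: 4 × 429 = 1716
  O–H: 4 × 453 = 1812
  Σ(broken) = 3528 kJ
Bonds formed (products):
  C=O: 2 × 791 = 1582
  H–H: 4 × 427 = 1708
  Σ(formed) = 3290 kJ
ΔH = Σ(broken) − Σ(formed) = 3528 − 3290 = +238 kJ

ΔH ≈ +238 kJ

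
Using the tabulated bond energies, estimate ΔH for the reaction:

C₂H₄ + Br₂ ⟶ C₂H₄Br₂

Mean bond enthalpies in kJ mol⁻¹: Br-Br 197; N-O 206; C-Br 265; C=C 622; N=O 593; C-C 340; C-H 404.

ΔH ≈ −51 kJ

Bonds broken (reactants):
  Br-Br: 1 × 197 = 197
  C-H: 4 × 404 = 1616
  C=C: 1 × 622 = 622
  Σ(broken) = 2435 kJ
Bonds formed (products):
  C-Br: 2 × 265 = 530
  C-C: 1 × 340 = 340
  C-H: 4 × 404 = 1616
  Σ(formed) = 2486 kJ
ΔH = Σ(broken) − Σ(formed) = 2435 − 2486 = −51 kJ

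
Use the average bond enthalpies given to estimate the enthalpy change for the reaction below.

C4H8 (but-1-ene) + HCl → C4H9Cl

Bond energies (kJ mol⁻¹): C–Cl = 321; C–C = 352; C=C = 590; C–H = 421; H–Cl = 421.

ΔH ≈ −83 kJ

Bonds broken (reactants):
  C–C: 2 × 352 = 704
  C–H: 8 × 421 = 3368
  C=C: 1 × 590 = 590
  H–Cl: 1 × 421 = 421
  Σ(broken) = 5083 kJ
Bonds formed (products):
  C–C: 3 × 352 = 1056
  C–Cl: 1 × 321 = 321
  C–H: 9 × 421 = 3789
  Σ(formed) = 5166 kJ
ΔH = Σ(broken) − Σ(formed) = 5083 − 5166 = −83 kJ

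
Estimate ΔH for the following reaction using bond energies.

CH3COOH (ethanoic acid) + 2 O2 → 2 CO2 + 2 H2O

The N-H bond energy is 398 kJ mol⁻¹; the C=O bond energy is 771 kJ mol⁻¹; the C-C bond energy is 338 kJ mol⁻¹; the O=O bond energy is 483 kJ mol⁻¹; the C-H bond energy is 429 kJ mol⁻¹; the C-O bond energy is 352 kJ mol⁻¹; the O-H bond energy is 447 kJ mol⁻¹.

ΔH ≈ −711 kJ

Bonds broken (reactants):
  C-C: 1 × 338 = 338
  C-H: 3 × 429 = 1287
  C-O: 1 × 352 = 352
  C=O: 1 × 771 = 771
  O-H: 1 × 447 = 447
  O=O: 2 × 483 = 966
  Σ(broken) = 4161 kJ
Bonds formed (products):
  C=O: 4 × 771 = 3084
  O-H: 4 × 447 = 1788
  Σ(formed) = 4872 kJ
ΔH = Σ(broken) − Σ(formed) = 4161 − 4872 = −711 kJ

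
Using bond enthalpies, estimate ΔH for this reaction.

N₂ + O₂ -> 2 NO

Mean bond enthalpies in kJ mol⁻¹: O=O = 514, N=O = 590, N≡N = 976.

ΔH ≈ +310 kJ

Bonds broken (reactants):
  N≡N: 1 × 976 = 976
  O=O: 1 × 514 = 514
  Σ(broken) = 1490 kJ
Bonds formed (products):
  N=O: 2 × 590 = 1180
  Σ(formed) = 1180 kJ
ΔH = Σ(broken) − Σ(formed) = 1490 − 1180 = +310 kJ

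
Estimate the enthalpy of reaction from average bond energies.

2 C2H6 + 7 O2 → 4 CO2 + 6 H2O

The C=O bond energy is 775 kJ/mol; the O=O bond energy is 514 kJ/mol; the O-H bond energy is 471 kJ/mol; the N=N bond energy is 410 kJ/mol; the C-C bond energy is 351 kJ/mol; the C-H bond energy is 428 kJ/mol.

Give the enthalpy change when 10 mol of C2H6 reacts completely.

ΔH = −12080 kJ

Bonds broken (reactants):
  C-C: 2 × 351 = 702
  C-H: 12 × 428 = 5136
  O=O: 7 × 514 = 3598
  Σ(broken) = 9436 kJ
Bonds formed (products):
  C=O: 8 × 775 = 6200
  O-H: 12 × 471 = 5652
  Σ(formed) = 11852 kJ
ΔH = Σ(broken) − Σ(formed) = 9436 − 11852 = −2416 kJ
For 5× the reaction as written: 5 × (−2416) = −12080 kJ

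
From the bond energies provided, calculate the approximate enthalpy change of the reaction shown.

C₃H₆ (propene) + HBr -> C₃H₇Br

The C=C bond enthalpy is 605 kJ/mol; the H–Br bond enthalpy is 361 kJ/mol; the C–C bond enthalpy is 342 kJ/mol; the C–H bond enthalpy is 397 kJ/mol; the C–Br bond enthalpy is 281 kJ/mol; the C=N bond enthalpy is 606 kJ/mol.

Bonds broken (reactants):
  C–C: 1 × 342 = 342
  C–H: 6 × 397 = 2382
  C=C: 1 × 605 = 605
  H–Br: 1 × 361 = 361
  Σ(broken) = 3690 kJ
Bonds formed (products):
  C–Br: 1 × 281 = 281
  C–C: 2 × 342 = 684
  C–H: 7 × 397 = 2779
  Σ(formed) = 3744 kJ
ΔH = Σ(broken) − Σ(formed) = 3690 − 3744 = −54 kJ

ΔH ≈ −54 kJ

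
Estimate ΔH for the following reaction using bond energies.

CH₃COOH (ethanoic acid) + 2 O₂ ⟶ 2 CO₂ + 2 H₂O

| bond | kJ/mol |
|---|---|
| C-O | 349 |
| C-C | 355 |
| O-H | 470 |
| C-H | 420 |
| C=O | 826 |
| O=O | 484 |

Bonds broken (reactants):
  C-C: 1 × 355 = 355
  C-H: 3 × 420 = 1260
  C-O: 1 × 349 = 349
  C=O: 1 × 826 = 826
  O-H: 1 × 470 = 470
  O=O: 2 × 484 = 968
  Σ(broken) = 4228 kJ
Bonds formed (products):
  C=O: 4 × 826 = 3304
  O-H: 4 × 470 = 1880
  Σ(formed) = 5184 kJ
ΔH = Σ(broken) − Σ(formed) = 4228 − 5184 = −956 kJ

ΔH ≈ −956 kJ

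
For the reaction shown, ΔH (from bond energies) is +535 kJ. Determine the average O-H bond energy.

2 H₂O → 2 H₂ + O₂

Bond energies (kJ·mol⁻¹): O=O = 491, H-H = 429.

Let D be the O-H bond energy.
Σ(broken) = 4×D = 4D
Σ(formed) = 2×429 + 1×491 = 1349
ΔH = Σ(broken) − Σ(formed) = (4D) − (1349) = −1349 + 4D
Setting this equal to +535 kJ gives 4D = 1884, so D = 471 kJ/mol.

D(O-H) ≈ 471 kJ/mol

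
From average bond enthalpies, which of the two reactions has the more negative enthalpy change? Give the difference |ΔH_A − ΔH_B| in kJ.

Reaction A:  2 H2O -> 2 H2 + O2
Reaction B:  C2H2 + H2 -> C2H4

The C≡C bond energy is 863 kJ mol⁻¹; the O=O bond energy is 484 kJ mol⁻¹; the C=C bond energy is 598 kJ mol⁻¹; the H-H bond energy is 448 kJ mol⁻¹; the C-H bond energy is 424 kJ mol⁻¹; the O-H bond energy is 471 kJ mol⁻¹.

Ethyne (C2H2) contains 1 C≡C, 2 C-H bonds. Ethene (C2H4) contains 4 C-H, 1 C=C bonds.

Reaction B, by 639 kJ

Reaction A:
  Bonds broken (reactants):
    O-H: 4 × 471 = 1884
    Σ(broken) = 1884 kJ
  Bonds formed (products):
    H-H: 2 × 448 = 896
    O=O: 1 × 484 = 484
    Σ(formed) = 1380 kJ
  ΔH_A = 1884 − 1380 = +504 kJ
Reaction B:
  Bonds broken (reactants):
    C≡C: 1 × 863 = 863
    C-H: 2 × 424 = 848
    H-H: 1 × 448 = 448
    Σ(broken) = 2159 kJ
  Bonds formed (products):
    C-H: 4 × 424 = 1696
    C=C: 1 × 598 = 598
    Σ(formed) = 2294 kJ
  ΔH_B = 2159 − 2294 = −135 kJ
ΔH_A − ΔH_B = +639 kJ, so reaction B has the more negative ΔH; |ΔH_A − ΔH_B| = 639 kJ.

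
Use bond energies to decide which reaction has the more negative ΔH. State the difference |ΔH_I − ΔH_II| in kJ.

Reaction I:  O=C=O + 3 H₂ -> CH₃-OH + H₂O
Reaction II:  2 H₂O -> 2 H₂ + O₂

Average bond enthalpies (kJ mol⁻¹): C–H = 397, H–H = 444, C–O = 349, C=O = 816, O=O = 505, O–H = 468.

Reaction I, by 459 kJ

Reaction I:
  Bonds broken (reactants):
    C=O: 2 × 816 = 1632
    H–H: 3 × 444 = 1332
    Σ(broken) = 2964 kJ
  Bonds formed (products):
    C–H: 3 × 397 = 1191
    C–O: 1 × 349 = 349
    O–H: 3 × 468 = 1404
    Σ(formed) = 2944 kJ
  ΔH_I = 2964 − 2944 = +20 kJ
Reaction II:
  Bonds broken (reactants):
    O–H: 4 × 468 = 1872
    Σ(broken) = 1872 kJ
  Bonds formed (products):
    H–H: 2 × 444 = 888
    O=O: 1 × 505 = 505
    Σ(formed) = 1393 kJ
  ΔH_II = 1872 − 1393 = +479 kJ
ΔH_I − ΔH_II = −459 kJ, so reaction I has the more negative ΔH; |ΔH_I − ΔH_II| = 459 kJ.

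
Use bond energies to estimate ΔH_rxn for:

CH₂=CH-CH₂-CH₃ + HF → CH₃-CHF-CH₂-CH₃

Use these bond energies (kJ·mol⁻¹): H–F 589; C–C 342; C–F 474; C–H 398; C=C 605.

Bonds broken (reactants):
  C–C: 2 × 342 = 684
  C–H: 8 × 398 = 3184
  C=C: 1 × 605 = 605
  H–F: 1 × 589 = 589
  Σ(broken) = 5062 kJ
Bonds formed (products):
  C–C: 3 × 342 = 1026
  C–F: 1 × 474 = 474
  C–H: 9 × 398 = 3582
  Σ(formed) = 5082 kJ
ΔH = Σ(broken) − Σ(formed) = 5062 − 5082 = −20 kJ

ΔH ≈ −20 kJ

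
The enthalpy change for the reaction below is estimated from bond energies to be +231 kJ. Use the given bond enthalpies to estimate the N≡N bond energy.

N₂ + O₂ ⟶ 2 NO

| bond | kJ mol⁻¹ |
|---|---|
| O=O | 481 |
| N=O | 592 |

D(N≡N) ≈ 934 kJ/mol

Let D be the N≡N bond energy.
Σ(broken) = 1×D + 1×481 = 481 + D
Σ(formed) = 2×592 = 1184
ΔH = Σ(broken) − Σ(formed) = (481 + D) − (1184) = −703 + D
Setting this equal to +231 kJ gives D = 934 kJ/mol.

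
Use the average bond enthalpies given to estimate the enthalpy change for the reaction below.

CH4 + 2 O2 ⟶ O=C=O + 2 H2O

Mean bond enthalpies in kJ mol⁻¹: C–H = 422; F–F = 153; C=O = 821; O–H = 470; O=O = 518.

ΔH ≈ −798 kJ

Bonds broken (reactants):
  C–H: 4 × 422 = 1688
  O=O: 2 × 518 = 1036
  Σ(broken) = 2724 kJ
Bonds formed (products):
  C=O: 2 × 821 = 1642
  O–H: 4 × 470 = 1880
  Σ(formed) = 3522 kJ
ΔH = Σ(broken) − Σ(formed) = 2724 − 3522 = −798 kJ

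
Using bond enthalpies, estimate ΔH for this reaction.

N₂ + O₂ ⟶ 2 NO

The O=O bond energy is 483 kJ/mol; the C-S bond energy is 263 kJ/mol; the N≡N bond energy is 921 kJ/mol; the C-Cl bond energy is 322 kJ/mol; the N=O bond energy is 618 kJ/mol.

ΔH ≈ +168 kJ

Bonds broken (reactants):
  N≡N: 1 × 921 = 921
  O=O: 1 × 483 = 483
  Σ(broken) = 1404 kJ
Bonds formed (products):
  N=O: 2 × 618 = 1236
  Σ(formed) = 1236 kJ
ΔH = Σ(broken) − Σ(formed) = 1404 − 1236 = +168 kJ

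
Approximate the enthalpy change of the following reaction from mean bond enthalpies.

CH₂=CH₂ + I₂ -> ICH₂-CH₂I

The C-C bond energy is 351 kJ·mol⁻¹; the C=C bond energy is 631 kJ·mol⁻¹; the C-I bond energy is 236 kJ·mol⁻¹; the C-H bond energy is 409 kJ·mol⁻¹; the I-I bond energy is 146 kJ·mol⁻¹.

Bonds broken (reactants):
  C-H: 4 × 409 = 1636
  C=C: 1 × 631 = 631
  I-I: 1 × 146 = 146
  Σ(broken) = 2413 kJ
Bonds formed (products):
  C-C: 1 × 351 = 351
  C-H: 4 × 409 = 1636
  C-I: 2 × 236 = 472
  Σ(formed) = 2459 kJ
ΔH = Σ(broken) − Σ(formed) = 2413 − 2459 = −46 kJ

ΔH ≈ −46 kJ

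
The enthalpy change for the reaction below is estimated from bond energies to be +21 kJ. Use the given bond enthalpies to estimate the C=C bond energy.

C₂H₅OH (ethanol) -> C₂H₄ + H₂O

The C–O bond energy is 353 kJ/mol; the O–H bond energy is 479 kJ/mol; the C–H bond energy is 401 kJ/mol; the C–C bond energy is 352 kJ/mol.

Let D be the C=C bond energy.
Σ(broken) = 1×352 + 5×401 + 1×353 + 1×479 = 3189
Σ(formed) = 4×401 + 1×D + 2×479 = 2562 + D
ΔH = Σ(broken) − Σ(formed) = (3189) − (2562 + D) = +627 − D
Setting this equal to +21 kJ gives D = 606 kJ/mol.

D(C=C) ≈ 606 kJ/mol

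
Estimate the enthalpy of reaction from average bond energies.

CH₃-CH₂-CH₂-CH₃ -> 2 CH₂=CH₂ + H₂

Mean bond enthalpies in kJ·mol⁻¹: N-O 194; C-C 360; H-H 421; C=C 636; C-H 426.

ΔH ≈ +239 kJ

Bonds broken (reactants):
  C-C: 3 × 360 = 1080
  C-H: 10 × 426 = 4260
  Σ(broken) = 5340 kJ
Bonds formed (products):
  C-H: 8 × 426 = 3408
  C=C: 2 × 636 = 1272
  H-H: 1 × 421 = 421
  Σ(formed) = 5101 kJ
ΔH = Σ(broken) − Σ(formed) = 5340 − 5101 = +239 kJ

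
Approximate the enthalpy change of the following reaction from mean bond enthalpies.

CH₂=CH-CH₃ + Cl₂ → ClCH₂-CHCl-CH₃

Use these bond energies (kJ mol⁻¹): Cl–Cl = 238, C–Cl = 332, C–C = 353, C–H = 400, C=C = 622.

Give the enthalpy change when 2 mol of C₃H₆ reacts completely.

Bonds broken (reactants):
  C–C: 1 × 353 = 353
  C–H: 6 × 400 = 2400
  C=C: 1 × 622 = 622
  Cl–Cl: 1 × 238 = 238
  Σ(broken) = 3613 kJ
Bonds formed (products):
  C–C: 2 × 353 = 706
  C–Cl: 2 × 332 = 664
  C–H: 6 × 400 = 2400
  Σ(formed) = 3770 kJ
ΔH = Σ(broken) − Σ(formed) = 3613 − 3770 = −157 kJ
For 2× the reaction as written: 2 × (−157) = −314 kJ

ΔH = −314 kJ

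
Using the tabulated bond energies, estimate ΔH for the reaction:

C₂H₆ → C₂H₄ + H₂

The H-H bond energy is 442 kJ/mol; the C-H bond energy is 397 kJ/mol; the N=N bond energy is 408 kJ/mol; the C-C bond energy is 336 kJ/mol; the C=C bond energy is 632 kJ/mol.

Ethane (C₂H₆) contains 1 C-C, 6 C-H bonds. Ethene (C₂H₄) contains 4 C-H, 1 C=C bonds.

Bonds broken (reactants):
  C-C: 1 × 336 = 336
  C-H: 6 × 397 = 2382
  Σ(broken) = 2718 kJ
Bonds formed (products):
  C-H: 4 × 397 = 1588
  C=C: 1 × 632 = 632
  H-H: 1 × 442 = 442
  Σ(formed) = 2662 kJ
ΔH = Σ(broken) − Σ(formed) = 2718 − 2662 = +56 kJ

ΔH ≈ +56 kJ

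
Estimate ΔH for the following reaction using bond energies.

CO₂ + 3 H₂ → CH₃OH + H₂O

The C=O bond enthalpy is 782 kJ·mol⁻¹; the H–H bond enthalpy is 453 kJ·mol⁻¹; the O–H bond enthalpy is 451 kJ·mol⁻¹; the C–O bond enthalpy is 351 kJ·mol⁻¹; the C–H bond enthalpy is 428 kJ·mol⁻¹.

Bonds broken (reactants):
  C=O: 2 × 782 = 1564
  H–H: 3 × 453 = 1359
  Σ(broken) = 2923 kJ
Bonds formed (products):
  C–H: 3 × 428 = 1284
  C–O: 1 × 351 = 351
  O–H: 3 × 451 = 1353
  Σ(formed) = 2988 kJ
ΔH = Σ(broken) − Σ(formed) = 2923 − 2988 = −65 kJ

ΔH ≈ −65 kJ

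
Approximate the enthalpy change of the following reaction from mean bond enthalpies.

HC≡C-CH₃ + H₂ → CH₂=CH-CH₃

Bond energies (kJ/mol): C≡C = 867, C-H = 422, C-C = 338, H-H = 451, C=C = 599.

ΔH ≈ −125 kJ

Bonds broken (reactants):
  C≡C: 1 × 867 = 867
  C-C: 1 × 338 = 338
  C-H: 4 × 422 = 1688
  H-H: 1 × 451 = 451
  Σ(broken) = 3344 kJ
Bonds formed (products):
  C-C: 1 × 338 = 338
  C-H: 6 × 422 = 2532
  C=C: 1 × 599 = 599
  Σ(formed) = 3469 kJ
ΔH = Σ(broken) − Σ(formed) = 3344 − 3469 = −125 kJ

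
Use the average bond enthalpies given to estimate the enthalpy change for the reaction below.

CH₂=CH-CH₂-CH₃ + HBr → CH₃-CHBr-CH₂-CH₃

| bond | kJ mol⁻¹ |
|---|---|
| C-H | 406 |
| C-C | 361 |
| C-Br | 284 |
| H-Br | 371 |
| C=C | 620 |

ΔH ≈ −60 kJ

Bonds broken (reactants):
  C-C: 2 × 361 = 722
  C-H: 8 × 406 = 3248
  C=C: 1 × 620 = 620
  H-Br: 1 × 371 = 371
  Σ(broken) = 4961 kJ
Bonds formed (products):
  C-Br: 1 × 284 = 284
  C-C: 3 × 361 = 1083
  C-H: 9 × 406 = 3654
  Σ(formed) = 5021 kJ
ΔH = Σ(broken) − Σ(formed) = 4961 − 5021 = −60 kJ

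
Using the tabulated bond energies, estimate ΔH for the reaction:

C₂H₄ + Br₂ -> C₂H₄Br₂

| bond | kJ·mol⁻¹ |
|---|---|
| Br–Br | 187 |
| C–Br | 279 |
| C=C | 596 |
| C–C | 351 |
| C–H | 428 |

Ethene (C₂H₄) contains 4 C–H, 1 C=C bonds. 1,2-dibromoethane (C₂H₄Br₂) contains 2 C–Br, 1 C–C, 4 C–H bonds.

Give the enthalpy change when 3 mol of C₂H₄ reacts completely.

ΔH = −378 kJ

Bonds broken (reactants):
  Br–Br: 1 × 187 = 187
  C–H: 4 × 428 = 1712
  C=C: 1 × 596 = 596
  Σ(broken) = 2495 kJ
Bonds formed (products):
  C–Br: 2 × 279 = 558
  C–C: 1 × 351 = 351
  C–H: 4 × 428 = 1712
  Σ(formed) = 2621 kJ
ΔH = Σ(broken) − Σ(formed) = 2495 − 2621 = −126 kJ
For 3× the reaction as written: 3 × (−126) = −378 kJ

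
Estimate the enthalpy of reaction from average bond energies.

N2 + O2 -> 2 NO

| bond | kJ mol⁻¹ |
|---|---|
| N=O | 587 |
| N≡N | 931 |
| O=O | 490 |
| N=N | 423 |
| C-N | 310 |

ΔH ≈ +247 kJ

Bonds broken (reactants):
  N≡N: 1 × 931 = 931
  O=O: 1 × 490 = 490
  Σ(broken) = 1421 kJ
Bonds formed (products):
  N=O: 2 × 587 = 1174
  Σ(formed) = 1174 kJ
ΔH = Σ(broken) − Σ(formed) = 1421 − 1174 = +247 kJ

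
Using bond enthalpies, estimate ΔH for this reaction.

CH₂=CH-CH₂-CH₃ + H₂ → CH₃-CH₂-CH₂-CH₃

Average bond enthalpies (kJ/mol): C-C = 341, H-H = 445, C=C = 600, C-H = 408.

ΔH ≈ −112 kJ

Bonds broken (reactants):
  C-C: 2 × 341 = 682
  C-H: 8 × 408 = 3264
  C=C: 1 × 600 = 600
  H-H: 1 × 445 = 445
  Σ(broken) = 4991 kJ
Bonds formed (products):
  C-C: 3 × 341 = 1023
  C-H: 10 × 408 = 4080
  Σ(formed) = 5103 kJ
ΔH = Σ(broken) − Σ(formed) = 4991 − 5103 = −112 kJ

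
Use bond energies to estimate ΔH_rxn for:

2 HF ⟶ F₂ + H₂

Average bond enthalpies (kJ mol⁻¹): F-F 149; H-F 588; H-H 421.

ΔH ≈ +606 kJ

Bonds broken (reactants):
  H-F: 2 × 588 = 1176
  Σ(broken) = 1176 kJ
Bonds formed (products):
  F-F: 1 × 149 = 149
  H-H: 1 × 421 = 421
  Σ(formed) = 570 kJ
ΔH = Σ(broken) − Σ(formed) = 1176 − 570 = +606 kJ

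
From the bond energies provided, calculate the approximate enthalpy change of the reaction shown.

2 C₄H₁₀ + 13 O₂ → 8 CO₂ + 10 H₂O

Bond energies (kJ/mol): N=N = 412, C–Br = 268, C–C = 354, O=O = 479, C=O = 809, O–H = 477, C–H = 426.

Bonds broken (reactants):
  C–C: 6 × 354 = 2124
  C–H: 20 × 426 = 8520
  O=O: 13 × 479 = 6227
  Σ(broken) = 16871 kJ
Bonds formed (products):
  C=O: 16 × 809 = 12944
  O–H: 20 × 477 = 9540
  Σ(formed) = 22484 kJ
ΔH = Σ(broken) − Σ(formed) = 16871 − 22484 = −5613 kJ

ΔH ≈ −5613 kJ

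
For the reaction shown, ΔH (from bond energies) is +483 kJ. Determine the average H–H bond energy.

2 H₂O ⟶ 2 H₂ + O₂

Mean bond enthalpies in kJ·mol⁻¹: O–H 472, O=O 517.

Let D be the H–H bond energy.
Σ(broken) = 4×472 = 1888
Σ(formed) = 2×D + 1×517 = 517 + 2D
ΔH = Σ(broken) − Σ(formed) = (1888) − (517 + 2D) = +1371 − 2D
Setting this equal to +483 kJ gives 2D = 888, so D = 444 kJ/mol.

D(H–H) ≈ 444 kJ/mol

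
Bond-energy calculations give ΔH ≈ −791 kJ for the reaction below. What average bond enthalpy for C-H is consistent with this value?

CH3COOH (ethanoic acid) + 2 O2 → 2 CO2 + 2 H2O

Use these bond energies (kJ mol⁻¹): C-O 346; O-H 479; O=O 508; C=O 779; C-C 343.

D(C-H) ≈ 426 kJ/mol

Let D be the C-H bond energy.
Σ(broken) = 1×343 + 3×D + 1×346 + 1×779 + 1×479 + 2×508 = 2963 + 3D
Σ(formed) = 4×779 + 4×479 = 5032
ΔH = Σ(broken) − Σ(formed) = (2963 + 3D) − (5032) = −2069 + 3D
Setting this equal to −791 kJ gives 3D = 1278, so D = 426 kJ/mol.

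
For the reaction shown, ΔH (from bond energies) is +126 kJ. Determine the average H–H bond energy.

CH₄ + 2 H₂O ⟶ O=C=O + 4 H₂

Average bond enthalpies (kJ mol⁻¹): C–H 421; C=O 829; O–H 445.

D(H–H) ≈ 420 kJ/mol

Let D be the H–H bond energy.
Σ(broken) = 4×421 + 4×445 = 3464
Σ(formed) = 2×829 + 4×D = 1658 + 4D
ΔH = Σ(broken) − Σ(formed) = (3464) − (1658 + 4D) = +1806 − 4D
Setting this equal to +126 kJ gives 4D = 1680, so D = 420 kJ/mol.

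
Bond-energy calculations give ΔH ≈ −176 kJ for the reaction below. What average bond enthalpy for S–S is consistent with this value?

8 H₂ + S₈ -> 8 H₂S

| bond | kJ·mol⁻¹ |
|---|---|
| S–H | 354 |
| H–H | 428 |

Let D be the S–S bond energy.
Σ(broken) = 8×428 + 8×D = 3424 + 8D
Σ(formed) = 16×354 = 5664
ΔH = Σ(broken) − Σ(formed) = (3424 + 8D) − (5664) = −2240 + 8D
Setting this equal to −176 kJ gives 8D = 2064, so D = 258 kJ/mol.

D(S–S) ≈ 258 kJ/mol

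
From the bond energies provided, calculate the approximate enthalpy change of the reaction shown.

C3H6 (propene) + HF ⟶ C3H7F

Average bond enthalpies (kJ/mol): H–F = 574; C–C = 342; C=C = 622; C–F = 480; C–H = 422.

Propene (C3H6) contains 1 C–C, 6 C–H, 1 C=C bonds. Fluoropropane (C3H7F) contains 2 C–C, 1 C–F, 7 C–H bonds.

ΔH ≈ −48 kJ

Bonds broken (reactants):
  C–C: 1 × 342 = 342
  C–H: 6 × 422 = 2532
  C=C: 1 × 622 = 622
  H–F: 1 × 574 = 574
  Σ(broken) = 4070 kJ
Bonds formed (products):
  C–C: 2 × 342 = 684
  C–F: 1 × 480 = 480
  C–H: 7 × 422 = 2954
  Σ(formed) = 4118 kJ
ΔH = Σ(broken) − Σ(formed) = 4070 − 4118 = −48 kJ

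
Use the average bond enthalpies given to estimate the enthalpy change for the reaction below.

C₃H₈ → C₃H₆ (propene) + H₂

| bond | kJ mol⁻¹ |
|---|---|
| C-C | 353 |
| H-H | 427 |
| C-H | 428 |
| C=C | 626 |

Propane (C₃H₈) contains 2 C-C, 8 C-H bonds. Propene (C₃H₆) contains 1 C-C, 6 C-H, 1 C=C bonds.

ΔH ≈ +156 kJ

Bonds broken (reactants):
  C-C: 2 × 353 = 706
  C-H: 8 × 428 = 3424
  Σ(broken) = 4130 kJ
Bonds formed (products):
  C-C: 1 × 353 = 353
  C-H: 6 × 428 = 2568
  C=C: 1 × 626 = 626
  H-H: 1 × 427 = 427
  Σ(formed) = 3974 kJ
ΔH = Σ(broken) − Σ(formed) = 4130 − 3974 = +156 kJ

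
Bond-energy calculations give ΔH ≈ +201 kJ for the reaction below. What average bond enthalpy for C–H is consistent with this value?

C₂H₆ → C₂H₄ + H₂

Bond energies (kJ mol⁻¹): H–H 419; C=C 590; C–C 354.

D(C–H) ≈ 428 kJ/mol

Let D be the C–H bond energy.
Σ(broken) = 1×354 + 6×D = 354 + 6D
Σ(formed) = 4×D + 1×590 + 1×419 = 1009 + 4D
ΔH = Σ(broken) − Σ(formed) = (354 + 6D) − (1009 + 4D) = −655 + 2D
Setting this equal to +201 kJ gives 2D = 856, so D = 428 kJ/mol.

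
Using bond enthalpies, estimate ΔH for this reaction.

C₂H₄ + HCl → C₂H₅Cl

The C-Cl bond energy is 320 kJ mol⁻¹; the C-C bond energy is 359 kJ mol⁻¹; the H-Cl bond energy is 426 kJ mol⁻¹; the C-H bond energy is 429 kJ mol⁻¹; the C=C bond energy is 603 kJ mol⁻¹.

Bonds broken (reactants):
  C-H: 4 × 429 = 1716
  C=C: 1 × 603 = 603
  H-Cl: 1 × 426 = 426
  Σ(broken) = 2745 kJ
Bonds formed (products):
  C-C: 1 × 359 = 359
  C-Cl: 1 × 320 = 320
  C-H: 5 × 429 = 2145
  Σ(formed) = 2824 kJ
ΔH = Σ(broken) − Σ(formed) = 2745 − 2824 = −79 kJ

ΔH ≈ −79 kJ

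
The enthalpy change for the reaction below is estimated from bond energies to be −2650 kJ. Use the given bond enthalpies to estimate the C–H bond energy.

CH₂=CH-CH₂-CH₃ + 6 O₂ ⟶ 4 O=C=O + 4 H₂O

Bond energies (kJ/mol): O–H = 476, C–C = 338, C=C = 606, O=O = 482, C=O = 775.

D(C–H) ≈ 398 kJ/mol

Let D be the C–H bond energy.
Σ(broken) = 2×338 + 8×D + 1×606 + 6×482 = 4174 + 8D
Σ(formed) = 8×775 + 8×476 = 10008
ΔH = Σ(broken) − Σ(formed) = (4174 + 8D) − (10008) = −5834 + 8D
Setting this equal to −2650 kJ gives 8D = 3184, so D = 398 kJ/mol.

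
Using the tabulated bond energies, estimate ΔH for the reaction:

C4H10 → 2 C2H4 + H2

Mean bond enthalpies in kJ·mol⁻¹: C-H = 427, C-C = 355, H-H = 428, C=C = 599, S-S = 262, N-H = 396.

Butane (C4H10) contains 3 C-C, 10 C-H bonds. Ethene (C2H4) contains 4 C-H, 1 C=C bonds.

ΔH ≈ +293 kJ

Bonds broken (reactants):
  C-C: 3 × 355 = 1065
  C-H: 10 × 427 = 4270
  Σ(broken) = 5335 kJ
Bonds formed (products):
  C-H: 8 × 427 = 3416
  C=C: 2 × 599 = 1198
  H-H: 1 × 428 = 428
  Σ(formed) = 5042 kJ
ΔH = Σ(broken) − Σ(formed) = 5335 − 5042 = +293 kJ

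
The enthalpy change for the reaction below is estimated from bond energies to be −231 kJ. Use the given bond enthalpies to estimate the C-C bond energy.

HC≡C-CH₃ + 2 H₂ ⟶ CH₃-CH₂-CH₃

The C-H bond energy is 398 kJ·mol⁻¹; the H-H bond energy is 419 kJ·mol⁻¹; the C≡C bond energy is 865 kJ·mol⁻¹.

D(C-C) ≈ 342 kJ/mol

Let D be the C-C bond energy.
Σ(broken) = 1×865 + 1×D + 4×398 + 2×419 = 3295 + D
Σ(formed) = 2×D + 8×398 = 3184 + 2D
ΔH = Σ(broken) − Σ(formed) = (3295 + D) − (3184 + 2D) = +111 − D
Setting this equal to −231 kJ gives D = 342 kJ/mol.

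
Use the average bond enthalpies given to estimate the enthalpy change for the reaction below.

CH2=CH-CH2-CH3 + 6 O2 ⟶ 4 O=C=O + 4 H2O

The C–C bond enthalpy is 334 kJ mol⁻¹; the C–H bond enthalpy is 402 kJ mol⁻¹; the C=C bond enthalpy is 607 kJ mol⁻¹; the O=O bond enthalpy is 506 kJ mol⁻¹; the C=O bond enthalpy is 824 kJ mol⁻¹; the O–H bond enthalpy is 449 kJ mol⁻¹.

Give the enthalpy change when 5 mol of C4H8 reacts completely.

ΔH = −13285 kJ

Bonds broken (reactants):
  C–C: 2 × 334 = 668
  C–H: 8 × 402 = 3216
  C=C: 1 × 607 = 607
  O=O: 6 × 506 = 3036
  Σ(broken) = 7527 kJ
Bonds formed (products):
  C=O: 8 × 824 = 6592
  O–H: 8 × 449 = 3592
  Σ(formed) = 10184 kJ
ΔH = Σ(broken) − Σ(formed) = 7527 − 10184 = −2657 kJ
For 5× the reaction as written: 5 × (−2657) = −13285 kJ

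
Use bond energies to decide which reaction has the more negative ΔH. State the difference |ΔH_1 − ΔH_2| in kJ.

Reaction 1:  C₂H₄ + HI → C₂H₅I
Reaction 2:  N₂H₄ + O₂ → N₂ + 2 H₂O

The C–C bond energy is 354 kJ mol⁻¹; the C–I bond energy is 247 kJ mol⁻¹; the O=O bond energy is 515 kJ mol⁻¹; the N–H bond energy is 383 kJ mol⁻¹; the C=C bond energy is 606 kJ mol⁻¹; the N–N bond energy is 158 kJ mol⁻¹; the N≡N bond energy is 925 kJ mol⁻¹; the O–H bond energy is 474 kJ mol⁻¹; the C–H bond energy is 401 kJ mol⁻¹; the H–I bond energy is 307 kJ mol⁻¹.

Reaction 1:
  Bonds broken (reactants):
    C–H: 4 × 401 = 1604
    C=C: 1 × 606 = 606
    H–I: 1 × 307 = 307
    Σ(broken) = 2517 kJ
  Bonds formed (products):
    C–C: 1 × 354 = 354
    C–H: 5 × 401 = 2005
    C–I: 1 × 247 = 247
    Σ(formed) = 2606 kJ
  ΔH_1 = 2517 − 2606 = −89 kJ
Reaction 2:
  Bonds broken (reactants):
    N–H: 4 × 383 = 1532
    N–N: 1 × 158 = 158
    O=O: 1 × 515 = 515
    Σ(broken) = 2205 kJ
  Bonds formed (products):
    N≡N: 1 × 925 = 925
    O–H: 4 × 474 = 1896
    Σ(formed) = 2821 kJ
  ΔH_2 = 2205 − 2821 = −616 kJ
ΔH_1 − ΔH_2 = +527 kJ, so reaction 2 has the more negative ΔH; |ΔH_1 − ΔH_2| = 527 kJ.

Reaction 2, by 527 kJ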